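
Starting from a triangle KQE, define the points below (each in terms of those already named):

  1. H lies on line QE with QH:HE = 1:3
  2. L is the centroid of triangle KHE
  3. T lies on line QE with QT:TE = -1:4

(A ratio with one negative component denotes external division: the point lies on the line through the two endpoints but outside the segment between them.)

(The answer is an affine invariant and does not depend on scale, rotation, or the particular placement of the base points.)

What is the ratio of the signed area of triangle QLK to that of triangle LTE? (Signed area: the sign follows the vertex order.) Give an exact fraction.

[QLK]:[LTE] = 15/16

Work in coordinates with K = (0, 0), Q = (1, 0), E = (0, 1).
1. H lies on line QE with QH:HE = 1:3 ⇒ H = (3/4, 1/4)
2. L is the centroid of triangle KHE ⇒ L = (1/4, 5/12)
3. T lies on line QE with QT:TE = -1:4 ⇒ T = (4/3, -1/3)
2·[QLK] = 5/12, 2·[LTE] = 4/9
[QLK]:[LTE] = 5/12:4/9 = 15/16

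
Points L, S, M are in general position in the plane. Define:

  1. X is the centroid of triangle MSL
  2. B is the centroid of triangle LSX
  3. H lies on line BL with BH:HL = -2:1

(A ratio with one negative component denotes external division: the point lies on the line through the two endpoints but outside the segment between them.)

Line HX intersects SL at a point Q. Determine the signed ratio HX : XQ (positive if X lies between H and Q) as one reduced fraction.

HX:XQ = -4/3

Assign L = (0, 0), S = (1, 0), M = (0, 1) — the answer is frame-independent, so this choice is without loss of generality.
1. X is the centroid of triangle MSL ⇒ X = (1/3, 1/3)
2. B is the centroid of triangle LSX ⇒ B = (4/9, 1/9)
3. H lies on line BL with BH:HL = -2:1 ⇒ H = (-4/9, -1/9)
line HX meets SL at Q = (-1/4, 0)
X = H + t·(Q−H) with t = 4, so HX:XQ = 4:-3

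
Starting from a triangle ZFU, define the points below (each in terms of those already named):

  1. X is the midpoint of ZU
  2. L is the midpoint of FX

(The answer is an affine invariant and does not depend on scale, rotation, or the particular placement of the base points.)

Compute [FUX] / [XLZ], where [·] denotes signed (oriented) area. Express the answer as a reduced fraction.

[FUX]:[XLZ] = -2

Set Z = (0, 0), F = (1, 0), U = (0, 1); any affine frame gives the same invariant.
1. X is the midpoint of ZU ⇒ X = (0, 1/2)
2. L is the midpoint of FX ⇒ L = (1/2, 1/4)
2·[FUX] = 1/2, 2·[XLZ] = -1/4
[FUX]:[XLZ] = 1/2:-1/4 = -2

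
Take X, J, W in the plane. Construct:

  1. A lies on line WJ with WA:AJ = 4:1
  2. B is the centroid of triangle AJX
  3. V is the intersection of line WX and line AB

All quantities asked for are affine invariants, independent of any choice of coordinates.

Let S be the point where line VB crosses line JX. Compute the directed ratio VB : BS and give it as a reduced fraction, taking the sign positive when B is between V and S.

Choose coordinates X = (0, 0), J = (1, 0), W = (0, 1).
1. A lies on line WJ with WA:AJ = 4:1 ⇒ A = (4/5, 1/5)
2. B is the centroid of triangle AJX ⇒ B = (3/5, 1/15)
3. V is the intersection of line WX and line AB ⇒ V = (0, -1/3)
line VB meets JX at S = (1/2, 0)
B = V + t·(S−V) with t = 6/5, so VB:BS = 6/5:-1/5

VB:BS = -6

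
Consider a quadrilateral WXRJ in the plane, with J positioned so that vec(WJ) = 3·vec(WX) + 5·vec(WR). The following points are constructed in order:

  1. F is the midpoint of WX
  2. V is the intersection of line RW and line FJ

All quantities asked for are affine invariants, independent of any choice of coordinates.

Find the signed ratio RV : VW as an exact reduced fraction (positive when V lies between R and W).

Assign W = (0, 0), X = (1, 0), R = (0, 1), J = (3, 5) — the answer is frame-independent, so this choice is without loss of generality.
1. F is the midpoint of WX ⇒ F = (1/2, 0)
2. V is the intersection of line RW and line FJ ⇒ V = (0, -1)
V = R + t·(W−R) with t = 2, so RV:VW = t:(1−t) = 2:-1

RV:VW = -2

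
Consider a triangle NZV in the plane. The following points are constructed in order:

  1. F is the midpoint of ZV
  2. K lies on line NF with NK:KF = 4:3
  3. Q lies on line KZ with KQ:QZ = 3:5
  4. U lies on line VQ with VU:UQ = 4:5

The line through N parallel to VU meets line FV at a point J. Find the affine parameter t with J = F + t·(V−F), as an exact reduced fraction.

Set N = (0, 0), Z = (1, 0), V = (0, 1); any affine frame gives the same invariant.
1. F is the midpoint of ZV ⇒ F = (1/2, 1/2)
2. K lies on line NF with NK:KF = 4:3 ⇒ K = (2/7, 2/7)
3. Q lies on line KZ with KQ:QZ = 3:5 ⇒ Q = (31/56, 5/28)
4. U lies on line VQ with VU:UQ = 4:5 ⇒ U = (31/126, 40/63)
through N parallel to VU: direction (31/126, -23/63); meets FV at J = (-31/15, 46/15)
J = F + t·(V−F) with t = 77/15

t = 77/15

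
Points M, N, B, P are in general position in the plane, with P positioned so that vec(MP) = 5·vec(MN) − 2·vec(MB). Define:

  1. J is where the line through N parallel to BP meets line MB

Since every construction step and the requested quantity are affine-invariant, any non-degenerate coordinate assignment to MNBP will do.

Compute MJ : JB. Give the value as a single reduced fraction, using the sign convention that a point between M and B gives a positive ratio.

MJ:JB = 3/2

Choose coordinates M = (0, 0), N = (1, 0), B = (0, 1), P = (5, -2).
1. J is where the line through N parallel to BP meets line MB ⇒ J = (0, 3/5)
J = M + t·(B−M) with t = 3/5, so MJ:JB = t:(1−t) = 3/5:2/5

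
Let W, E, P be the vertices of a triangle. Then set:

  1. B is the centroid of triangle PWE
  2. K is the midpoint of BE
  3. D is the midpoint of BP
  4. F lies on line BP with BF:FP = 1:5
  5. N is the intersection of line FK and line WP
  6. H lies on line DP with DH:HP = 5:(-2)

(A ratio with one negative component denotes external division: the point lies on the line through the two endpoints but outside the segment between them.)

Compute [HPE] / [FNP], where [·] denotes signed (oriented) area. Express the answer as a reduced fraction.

Assign W = (0, 0), E = (1, 0), P = (0, 1) — the answer is frame-independent, so this choice is without loss of generality.
1. B is the centroid of triangle PWE ⇒ B = (1/3, 1/3)
2. K is the midpoint of BE ⇒ K = (2/3, 1/6)
3. D is the midpoint of BP ⇒ D = (1/6, 2/3)
4. F lies on line BP with BF:FP = 1:5 ⇒ F = (5/18, 4/9)
5. N is the intersection of line FK and line WP ⇒ N = (0, 9/14)
6. H lies on line DP with DH:HP = 5:(-2) ⇒ H = (-1/9, 11/9)
2·[HPE] = 1/9, 2·[FNP] = -25/252
[HPE]:[FNP] = 1/9:-25/252 = -28/25

[HPE]:[FNP] = -28/25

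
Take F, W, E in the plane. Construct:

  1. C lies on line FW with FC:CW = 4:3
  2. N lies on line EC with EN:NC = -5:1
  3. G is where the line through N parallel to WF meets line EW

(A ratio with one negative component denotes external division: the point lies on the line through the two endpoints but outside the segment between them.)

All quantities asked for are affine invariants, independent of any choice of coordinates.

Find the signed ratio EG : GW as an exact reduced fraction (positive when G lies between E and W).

Work in coordinates with F = (0, 0), W = (1, 0), E = (0, 1).
1. C lies on line FW with FC:CW = 4:3 ⇒ C = (4/7, 0)
2. N lies on line EC with EN:NC = -5:1 ⇒ N = (5/7, -1/4)
3. G is where the line through N parallel to WF meets line EW ⇒ G = (5/4, -1/4)
G = E + t·(W−E) with t = 5/4, so EG:GW = t:(1−t) = 5/4:-1/4

EG:GW = -5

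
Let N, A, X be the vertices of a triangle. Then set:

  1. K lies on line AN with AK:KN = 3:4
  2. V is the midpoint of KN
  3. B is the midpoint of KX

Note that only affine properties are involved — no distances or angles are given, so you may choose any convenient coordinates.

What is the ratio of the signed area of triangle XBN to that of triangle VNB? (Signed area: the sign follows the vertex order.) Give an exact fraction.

[XBN]:[VNB] = 2

Work in coordinates with N = (0, 0), A = (1, 0), X = (0, 1).
1. K lies on line AN with AK:KN = 3:4 ⇒ K = (4/7, 0)
2. V is the midpoint of KN ⇒ V = (2/7, 0)
3. B is the midpoint of KX ⇒ B = (2/7, 1/2)
2·[XBN] = -2/7, 2·[VNB] = -1/7
[XBN]:[VNB] = -2/7:-1/7 = 2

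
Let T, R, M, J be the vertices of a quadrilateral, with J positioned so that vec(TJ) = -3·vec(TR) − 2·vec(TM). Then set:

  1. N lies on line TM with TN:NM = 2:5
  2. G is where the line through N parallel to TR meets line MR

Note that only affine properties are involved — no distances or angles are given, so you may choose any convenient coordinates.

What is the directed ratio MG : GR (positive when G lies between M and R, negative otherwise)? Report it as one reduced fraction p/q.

Assign T = (0, 0), R = (1, 0), M = (0, 1), J = (-3, -2) — the answer is frame-independent, so this choice is without loss of generality.
1. N lies on line TM with TN:NM = 2:5 ⇒ N = (0, 2/7)
2. G is where the line through N parallel to TR meets line MR ⇒ G = (5/7, 2/7)
G = M + t·(R−M) with t = 5/7, so MG:GR = t:(1−t) = 5/7:2/7

MG:GR = 5/2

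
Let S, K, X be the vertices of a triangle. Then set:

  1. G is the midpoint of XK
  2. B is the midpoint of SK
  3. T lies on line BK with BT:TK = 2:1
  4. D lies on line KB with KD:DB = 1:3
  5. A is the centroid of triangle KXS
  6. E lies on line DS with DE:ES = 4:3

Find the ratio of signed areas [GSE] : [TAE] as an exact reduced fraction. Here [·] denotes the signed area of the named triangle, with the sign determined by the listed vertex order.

Choose coordinates S = (0, 0), K = (1, 0), X = (0, 1).
1. G is the midpoint of XK ⇒ G = (1/2, 1/2)
2. B is the midpoint of SK ⇒ B = (1/2, 0)
3. T lies on line BK with BT:TK = 2:1 ⇒ T = (5/6, 0)
4. D lies on line KB with KD:DB = 1:3 ⇒ D = (7/8, 0)
5. A is the centroid of triangle KXS ⇒ A = (1/3, 1/3)
6. E lies on line DS with DE:ES = 4:3 ⇒ E = (3/8, 0)
2·[GSE] = 3/16, 2·[TAE] = 11/72
[GSE]:[TAE] = 3/16:11/72 = 27/22

[GSE]:[TAE] = 27/22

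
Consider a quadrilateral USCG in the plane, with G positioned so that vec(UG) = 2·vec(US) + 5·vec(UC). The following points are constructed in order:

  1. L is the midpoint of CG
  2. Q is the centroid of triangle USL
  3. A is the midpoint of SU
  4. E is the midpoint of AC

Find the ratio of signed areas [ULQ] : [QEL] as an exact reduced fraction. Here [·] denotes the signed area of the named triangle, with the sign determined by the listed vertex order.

Set U = (0, 0), S = (1, 0), C = (0, 1), G = (2, 5); any affine frame gives the same invariant.
1. L is the midpoint of CG ⇒ L = (1, 3)
2. Q is the centroid of triangle USL ⇒ Q = (2/3, 1)
3. A is the midpoint of SU ⇒ A = (1/2, 0)
4. E is the midpoint of AC ⇒ E = (1/4, 1/2)
2·[ULQ] = -1, 2·[QEL] = -2/3
[ULQ]:[QEL] = -1:-2/3 = 3/2

[ULQ]:[QEL] = 3/2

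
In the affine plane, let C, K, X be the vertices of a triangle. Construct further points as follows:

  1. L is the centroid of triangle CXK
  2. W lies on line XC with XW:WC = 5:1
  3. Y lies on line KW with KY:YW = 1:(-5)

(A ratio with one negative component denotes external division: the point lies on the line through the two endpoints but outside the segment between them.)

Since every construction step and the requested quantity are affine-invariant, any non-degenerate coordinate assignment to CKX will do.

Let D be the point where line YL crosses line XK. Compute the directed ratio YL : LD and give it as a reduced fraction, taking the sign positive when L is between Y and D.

Set C = (0, 0), K = (1, 0), X = (0, 1); any affine frame gives the same invariant.
1. L is the centroid of triangle CXK ⇒ L = (1/3, 1/3)
2. W lies on line XC with XW:WC = 5:1 ⇒ W = (0, 1/6)
3. Y lies on line KW with KY:YW = 1:(-5) ⇒ Y = (5/4, -1/24)
line YL meets XK at D = (35/39, 4/39)
L = Y + t·(D−Y) with t = 13/5, so YL:LD = 13/5:-8/5

YL:LD = -13/8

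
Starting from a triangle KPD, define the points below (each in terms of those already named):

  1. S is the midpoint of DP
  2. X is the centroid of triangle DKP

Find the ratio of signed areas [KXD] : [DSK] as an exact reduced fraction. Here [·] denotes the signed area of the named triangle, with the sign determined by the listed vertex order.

[KXD]:[DSK] = -2/3

Set K = (0, 0), P = (1, 0), D = (0, 1); any affine frame gives the same invariant.
1. S is the midpoint of DP ⇒ S = (1/2, 1/2)
2. X is the centroid of triangle DKP ⇒ X = (1/3, 1/3)
2·[KXD] = 1/3, 2·[DSK] = -1/2
[KXD]:[DSK] = 1/3:-1/2 = -2/3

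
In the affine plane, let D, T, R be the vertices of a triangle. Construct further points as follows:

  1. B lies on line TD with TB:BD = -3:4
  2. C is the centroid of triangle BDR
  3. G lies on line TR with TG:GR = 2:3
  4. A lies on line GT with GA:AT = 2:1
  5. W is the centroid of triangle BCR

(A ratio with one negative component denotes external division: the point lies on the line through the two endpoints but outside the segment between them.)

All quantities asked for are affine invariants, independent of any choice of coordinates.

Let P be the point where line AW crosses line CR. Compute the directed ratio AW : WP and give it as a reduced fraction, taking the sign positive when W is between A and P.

AW:WP = -23/10

Work in coordinates with D = (0, 0), T = (1, 0), R = (0, 1).
1. B lies on line TD with TB:BD = -3:4 ⇒ B = (4, 0)
2. C is the centroid of triangle BDR ⇒ C = (4/3, 1/3)
3. G lies on line TR with TG:GR = 2:3 ⇒ G = (3/5, 2/5)
4. A lies on line GT with GA:AT = 2:1 ⇒ A = (13/15, 2/15)
5. W is the centroid of triangle BCR ⇒ W = (16/9, 4/9)
line AW meets CR at P = (286/207, 64/207)
W = A + t·(P−A) with t = 23/13, so AW:WP = 23/13:-10/13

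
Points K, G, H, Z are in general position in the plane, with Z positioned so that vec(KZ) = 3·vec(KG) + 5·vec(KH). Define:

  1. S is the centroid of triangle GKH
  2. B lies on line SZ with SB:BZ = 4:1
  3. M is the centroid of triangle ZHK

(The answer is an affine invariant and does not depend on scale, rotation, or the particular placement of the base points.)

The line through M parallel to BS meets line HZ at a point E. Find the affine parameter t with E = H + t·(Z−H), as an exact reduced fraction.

t = 3/5

Set K = (0, 0), G = (1, 0), H = (0, 1), Z = (3, 5); any affine frame gives the same invariant.
1. S is the centroid of triangle GKH ⇒ S = (1/3, 1/3)
2. B lies on line SZ with SB:BZ = 4:1 ⇒ B = (37/15, 61/15)
3. M is the centroid of triangle ZHK ⇒ M = (1, 2)
through M parallel to BS: direction (-32/15, -56/15); meets HZ at E = (9/5, 17/5)
E = H + t·(Z−H) with t = 3/5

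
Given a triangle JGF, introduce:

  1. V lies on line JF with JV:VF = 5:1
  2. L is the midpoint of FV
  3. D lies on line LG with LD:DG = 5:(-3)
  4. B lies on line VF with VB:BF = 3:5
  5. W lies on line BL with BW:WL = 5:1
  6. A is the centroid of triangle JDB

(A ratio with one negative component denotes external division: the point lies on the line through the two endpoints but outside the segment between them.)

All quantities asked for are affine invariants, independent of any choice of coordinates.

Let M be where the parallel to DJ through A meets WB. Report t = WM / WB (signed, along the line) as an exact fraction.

t = 177/5

Work in coordinates with J = (0, 0), G = (1, 0), F = (0, 1).
1. V lies on line JF with JV:VF = 5:1 ⇒ V = (0, 5/6)
2. L is the midpoint of FV ⇒ L = (0, 11/12)
3. D lies on line LG with LD:DG = 5:(-3) ⇒ D = (5/2, -11/8)
4. B lies on line VF with VB:BF = 3:5 ⇒ B = (0, 43/48)
5. W lies on line BL with BW:WL = 5:1 ⇒ W = (0, 263/288)
6. A is the centroid of triangle JDB ⇒ A = (5/6, -23/144)
through A parallel to DJ: direction (-5/2, 11/8); meets WB at M = (0, 43/144)
M = W + t·(B−W) with t = 177/5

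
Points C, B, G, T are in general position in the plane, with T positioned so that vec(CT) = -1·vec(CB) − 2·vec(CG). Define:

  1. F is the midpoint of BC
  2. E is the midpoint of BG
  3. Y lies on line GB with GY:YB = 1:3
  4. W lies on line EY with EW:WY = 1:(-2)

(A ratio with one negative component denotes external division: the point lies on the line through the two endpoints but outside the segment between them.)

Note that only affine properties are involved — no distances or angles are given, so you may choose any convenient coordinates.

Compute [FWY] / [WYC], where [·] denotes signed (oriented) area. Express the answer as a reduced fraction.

Set C = (0, 0), B = (1, 0), G = (0, 1), T = (-1, -2); any affine frame gives the same invariant.
1. F is the midpoint of BC ⇒ F = (1/2, 0)
2. E is the midpoint of BG ⇒ E = (1/2, 1/2)
3. Y lies on line GB with GY:YB = 1:3 ⇒ Y = (1/4, 3/4)
4. W lies on line EY with EW:WY = 1:(-2) ⇒ W = (3/4, 1/4)
2·[FWY] = 1/4, 2·[WYC] = 1/2
[FWY]:[WYC] = 1/4:1/2 = 1/2

[FWY]:[WYC] = 1/2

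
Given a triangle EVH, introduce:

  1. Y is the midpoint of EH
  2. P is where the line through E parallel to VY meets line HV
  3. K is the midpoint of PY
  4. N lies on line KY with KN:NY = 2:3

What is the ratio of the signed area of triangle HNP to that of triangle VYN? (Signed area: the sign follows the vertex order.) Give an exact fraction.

Choose coordinates E = (0, 0), V = (1, 0), H = (0, 1).
1. Y is the midpoint of EH ⇒ Y = (0, 1/2)
2. P is where the line through E parallel to VY meets line HV ⇒ P = (2, -1)
3. K is the midpoint of PY ⇒ K = (1, -1/4)
4. N lies on line KY with KN:NY = 2:3 ⇒ N = (3/5, 1/20)
2·[HNP] = 7/10, 2·[VYN] = 3/20
[HNP]:[VYN] = 7/10:3/20 = 14/3

[HNP]:[VYN] = 14/3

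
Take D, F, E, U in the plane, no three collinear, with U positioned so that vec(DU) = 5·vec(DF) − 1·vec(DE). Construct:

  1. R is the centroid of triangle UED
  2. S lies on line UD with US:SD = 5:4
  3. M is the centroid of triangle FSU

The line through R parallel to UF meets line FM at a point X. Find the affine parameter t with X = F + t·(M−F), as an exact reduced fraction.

t = -18/5

Choose coordinates D = (0, 0), F = (1, 0), E = (0, 1), U = (5, -1).
1. R is the centroid of triangle UED ⇒ R = (5/3, 0)
2. S lies on line UD with US:SD = 5:4 ⇒ S = (20/9, -4/9)
3. M is the centroid of triangle FSU ⇒ M = (74/27, -13/27)
through R parallel to UF: direction (-4, 1); meets FM at X = (-79/15, 26/15)
X = F + t·(M−F) with t = -18/5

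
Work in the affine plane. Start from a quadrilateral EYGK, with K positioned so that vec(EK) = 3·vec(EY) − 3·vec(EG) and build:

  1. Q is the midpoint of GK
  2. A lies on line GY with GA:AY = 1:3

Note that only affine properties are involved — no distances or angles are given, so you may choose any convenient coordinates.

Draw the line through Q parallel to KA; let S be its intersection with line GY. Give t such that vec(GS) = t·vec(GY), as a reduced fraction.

Work in coordinates with E = (0, 0), Y = (1, 0), G = (0, 1), K = (3, -3).
1. Q is the midpoint of GK ⇒ Q = (3/2, -1)
2. A lies on line GY with GA:AY = 1:3 ⇒ A = (1/4, 3/4)
through Q parallel to KA: direction (-11/4, 15/4); meets GY at S = (1/8, 7/8)
S = G + t·(Y−G) with t = 1/8

t = 1/8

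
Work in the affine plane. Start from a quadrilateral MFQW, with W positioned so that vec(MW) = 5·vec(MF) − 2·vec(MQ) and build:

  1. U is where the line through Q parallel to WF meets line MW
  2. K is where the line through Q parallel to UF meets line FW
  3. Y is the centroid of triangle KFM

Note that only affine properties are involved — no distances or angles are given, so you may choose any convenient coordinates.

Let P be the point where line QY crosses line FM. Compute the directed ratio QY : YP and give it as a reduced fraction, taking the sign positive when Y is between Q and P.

Work in coordinates with M = (0, 0), F = (1, 0), Q = (0, 1), W = (5, -2).
1. U is where the line through Q parallel to WF meets line MW ⇒ U = (10, -4)
2. K is where the line through Q parallel to UF meets line FW ⇒ K = (-9, 5)
3. Y is the centroid of triangle KFM ⇒ Y = (-8/3, 5/3)
line QY meets FM at P = (4, 0)
Y = Q + t·(P−Q) with t = -2/3, so QY:YP = -2/3:5/3

QY:YP = -2/5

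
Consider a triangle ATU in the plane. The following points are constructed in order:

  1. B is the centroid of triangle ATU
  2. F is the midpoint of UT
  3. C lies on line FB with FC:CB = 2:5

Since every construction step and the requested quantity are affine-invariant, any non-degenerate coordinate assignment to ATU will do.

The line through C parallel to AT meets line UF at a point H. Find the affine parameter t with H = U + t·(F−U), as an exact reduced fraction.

t = 23/21

Choose coordinates A = (0, 0), T = (1, 0), U = (0, 1).
1. B is the centroid of triangle ATU ⇒ B = (1/3, 1/3)
2. F is the midpoint of UT ⇒ F = (1/2, 1/2)
3. C lies on line FB with FC:CB = 2:5 ⇒ C = (19/42, 19/42)
through C parallel to AT: direction (1, 0); meets UF at H = (23/42, 19/42)
H = U + t·(F−U) with t = 23/21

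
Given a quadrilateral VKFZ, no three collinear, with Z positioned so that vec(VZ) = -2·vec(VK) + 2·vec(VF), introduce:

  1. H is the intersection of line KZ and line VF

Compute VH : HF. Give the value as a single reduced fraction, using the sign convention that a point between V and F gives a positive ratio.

VH:HF = 2

Choose coordinates V = (0, 0), K = (1, 0), F = (0, 1), Z = (-2, 2).
1. H is the intersection of line KZ and line VF ⇒ H = (0, 2/3)
H = V + t·(F−V) with t = 2/3, so VH:HF = t:(1−t) = 2/3:1/3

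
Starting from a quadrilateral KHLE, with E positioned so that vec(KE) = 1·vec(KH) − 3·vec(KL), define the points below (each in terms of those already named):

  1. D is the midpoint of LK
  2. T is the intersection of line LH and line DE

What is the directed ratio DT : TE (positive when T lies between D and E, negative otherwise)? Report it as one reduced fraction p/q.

Work in coordinates with K = (0, 0), H = (1, 0), L = (0, 1), E = (1, -3).
1. D is the midpoint of LK ⇒ D = (0, 1/2)
2. T is the intersection of line LH and line DE ⇒ T = (-1/5, 6/5)
T = D + t·(E−D) with t = -1/5, so DT:TE = t:(1−t) = -1/5:6/5

DT:TE = -1/6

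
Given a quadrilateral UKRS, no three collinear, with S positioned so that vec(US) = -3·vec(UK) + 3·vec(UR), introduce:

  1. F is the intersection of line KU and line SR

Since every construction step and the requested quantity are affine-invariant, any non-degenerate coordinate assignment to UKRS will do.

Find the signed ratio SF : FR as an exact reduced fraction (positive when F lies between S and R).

Choose coordinates U = (0, 0), K = (1, 0), R = (0, 1), S = (-3, 3).
1. F is the intersection of line KU and line SR ⇒ F = (3/2, 0)
F = S + t·(R−S) with t = 3/2, so SF:FR = t:(1−t) = 3/2:-1/2

SF:FR = -3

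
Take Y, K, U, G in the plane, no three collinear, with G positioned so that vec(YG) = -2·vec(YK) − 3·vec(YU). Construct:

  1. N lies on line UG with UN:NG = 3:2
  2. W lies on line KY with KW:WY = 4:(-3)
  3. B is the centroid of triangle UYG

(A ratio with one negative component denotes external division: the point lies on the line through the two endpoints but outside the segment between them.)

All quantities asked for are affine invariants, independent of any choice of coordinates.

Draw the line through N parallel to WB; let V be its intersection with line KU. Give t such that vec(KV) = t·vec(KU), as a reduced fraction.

t = -71/25

Set Y = (0, 0), K = (1, 0), U = (0, 1), G = (-2, -3); any affine frame gives the same invariant.
1. N lies on line UG with UN:NG = 3:2 ⇒ N = (-6/5, -7/5)
2. W lies on line KY with KW:WY = 4:(-3) ⇒ W = (-3, 0)
3. B is the centroid of triangle UYG ⇒ B = (-2/3, -2/3)
through N parallel to WB: direction (7/3, -2/3); meets KU at V = (96/25, -71/25)
V = K + t·(U−K) with t = -71/25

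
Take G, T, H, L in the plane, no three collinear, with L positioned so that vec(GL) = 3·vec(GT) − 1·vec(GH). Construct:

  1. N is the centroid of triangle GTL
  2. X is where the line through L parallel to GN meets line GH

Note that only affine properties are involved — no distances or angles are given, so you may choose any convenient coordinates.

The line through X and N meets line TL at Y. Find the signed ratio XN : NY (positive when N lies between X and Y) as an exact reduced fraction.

Set G = (0, 0), T = (1, 0), H = (0, 1), L = (3, -1); any affine frame gives the same invariant.
1. N is the centroid of triangle GTL ⇒ N = (4/3, -1/3)
2. X is where the line through L parallel to GN meets line GH ⇒ X = (0, -1/4)
line XN meets TL at Y = (12/7, -5/14)
N = X + t·(Y−X) with t = 7/9, so XN:NY = 7/9:2/9

XN:NY = 7/2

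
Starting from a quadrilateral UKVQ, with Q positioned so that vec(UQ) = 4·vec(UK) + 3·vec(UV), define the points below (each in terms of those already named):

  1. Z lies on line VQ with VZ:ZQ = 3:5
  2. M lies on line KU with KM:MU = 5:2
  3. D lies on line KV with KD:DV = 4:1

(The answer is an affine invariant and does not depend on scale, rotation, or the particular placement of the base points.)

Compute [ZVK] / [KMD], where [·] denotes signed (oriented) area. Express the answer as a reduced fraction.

Assign U = (0, 0), K = (1, 0), V = (0, 1), Q = (4, 3) — the answer is frame-independent, so this choice is without loss of generality.
1. Z lies on line VQ with VZ:ZQ = 3:5 ⇒ Z = (3/2, 7/4)
2. M lies on line KU with KM:MU = 5:2 ⇒ M = (2/7, 0)
3. D lies on line KV with KD:DV = 4:1 ⇒ D = (1/5, 4/5)
2·[ZVK] = 9/4, 2·[KMD] = -4/7
[ZVK]:[KMD] = 9/4:-4/7 = -63/16

[ZVK]:[KMD] = -63/16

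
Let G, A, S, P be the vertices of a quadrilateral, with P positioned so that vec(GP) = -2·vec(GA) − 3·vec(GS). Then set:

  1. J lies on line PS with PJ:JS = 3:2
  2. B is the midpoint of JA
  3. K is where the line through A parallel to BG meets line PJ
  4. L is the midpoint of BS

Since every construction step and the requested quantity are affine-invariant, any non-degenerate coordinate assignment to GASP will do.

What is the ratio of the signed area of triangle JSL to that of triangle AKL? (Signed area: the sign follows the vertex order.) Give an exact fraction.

[JSL]:[AKL] = -2/5

Choose coordinates G = (0, 0), A = (1, 0), S = (0, 1), P = (-2, -3).
1. J lies on line PS with PJ:JS = 3:2 ⇒ J = (-4/5, -3/5)
2. B is the midpoint of JA ⇒ B = (1/10, -3/10)
3. K is where the line through A parallel to BG meets line PJ ⇒ K = (2/5, 9/5)
4. L is the midpoint of BS ⇒ L = (1/20, 7/20)
2·[JSL] = -3/5, 2·[AKL] = 3/2
[JSL]:[AKL] = -3/5:3/2 = -2/5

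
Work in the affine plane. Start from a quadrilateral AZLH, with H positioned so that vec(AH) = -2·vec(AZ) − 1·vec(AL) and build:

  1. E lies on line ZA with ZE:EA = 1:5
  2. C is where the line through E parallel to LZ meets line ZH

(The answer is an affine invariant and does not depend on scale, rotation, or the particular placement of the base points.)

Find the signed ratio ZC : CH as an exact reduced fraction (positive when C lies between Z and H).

ZC:CH = 1/23

Work in coordinates with A = (0, 0), Z = (1, 0), L = (0, 1), H = (-2, -1).
1. E lies on line ZA with ZE:EA = 1:5 ⇒ E = (5/6, 0)
2. C is where the line through E parallel to LZ meets line ZH ⇒ C = (7/8, -1/24)
C = Z + t·(H−Z) with t = 1/24, so ZC:CH = t:(1−t) = 1/24:23/24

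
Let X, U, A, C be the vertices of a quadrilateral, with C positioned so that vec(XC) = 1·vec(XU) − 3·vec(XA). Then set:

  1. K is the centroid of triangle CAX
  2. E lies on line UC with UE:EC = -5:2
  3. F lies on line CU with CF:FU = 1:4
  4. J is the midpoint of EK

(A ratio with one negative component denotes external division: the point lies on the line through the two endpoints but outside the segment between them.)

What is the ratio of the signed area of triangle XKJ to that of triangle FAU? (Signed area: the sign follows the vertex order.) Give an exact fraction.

Choose coordinates X = (0, 0), U = (1, 0), A = (0, 1), C = (1, -3).
1. K is the centroid of triangle CAX ⇒ K = (1/3, -2/3)
2. E lies on line UC with UE:EC = -5:2 ⇒ E = (1, -5)
3. F lies on line CU with CF:FU = 1:4 ⇒ F = (1, -12/5)
4. J is the midpoint of EK ⇒ J = (2/3, -17/6)
2·[XKJ] = -1/2, 2·[FAU] = -12/5
[XKJ]:[FAU] = -1/2:-12/5 = 5/24

[XKJ]:[FAU] = 5/24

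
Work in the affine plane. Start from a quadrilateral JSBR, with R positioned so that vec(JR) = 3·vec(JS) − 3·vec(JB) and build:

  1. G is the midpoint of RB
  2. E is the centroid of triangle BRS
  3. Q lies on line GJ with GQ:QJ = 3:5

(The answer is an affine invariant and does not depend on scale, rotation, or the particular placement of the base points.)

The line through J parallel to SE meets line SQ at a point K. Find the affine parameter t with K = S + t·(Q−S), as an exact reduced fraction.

t = 8/3

Assign J = (0, 0), S = (1, 0), B = (0, 1), R = (3, -3) — the answer is frame-independent, so this choice is without loss of generality.
1. G is the midpoint of RB ⇒ G = (3/2, -1)
2. E is the centroid of triangle BRS ⇒ E = (4/3, -2/3)
3. Q lies on line GJ with GQ:QJ = 3:5 ⇒ Q = (15/16, -5/8)
through J parallel to SE: direction (1/3, -2/3); meets SQ at K = (5/6, -5/3)
K = S + t·(Q−S) with t = 8/3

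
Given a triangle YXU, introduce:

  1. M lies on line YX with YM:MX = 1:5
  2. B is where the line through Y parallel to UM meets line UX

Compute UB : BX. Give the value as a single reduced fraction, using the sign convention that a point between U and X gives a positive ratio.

UB:BX = -1/6

Choose coordinates Y = (0, 0), X = (1, 0), U = (0, 1).
1. M lies on line YX with YM:MX = 1:5 ⇒ M = (1/6, 0)
2. B is where the line through Y parallel to UM meets line UX ⇒ B = (-1/5, 6/5)
B = U + t·(X−U) with t = -1/5, so UB:BX = t:(1−t) = -1/5:6/5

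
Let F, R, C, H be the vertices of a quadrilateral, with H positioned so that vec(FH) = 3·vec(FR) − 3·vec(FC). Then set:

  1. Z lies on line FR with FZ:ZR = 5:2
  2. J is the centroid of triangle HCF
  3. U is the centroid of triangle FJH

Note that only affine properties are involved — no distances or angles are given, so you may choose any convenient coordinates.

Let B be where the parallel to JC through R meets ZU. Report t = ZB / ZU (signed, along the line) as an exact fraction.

Choose coordinates F = (0, 0), R = (1, 0), C = (0, 1), H = (3, -3).
1. Z lies on line FR with FZ:ZR = 5:2 ⇒ Z = (5/7, 0)
2. J is the centroid of triangle HCF ⇒ J = (1, -2/3)
3. U is the centroid of triangle FJH ⇒ U = (4/3, -11/9)
through R parallel to JC: direction (-1, 5/3); meets ZU at B = (-5/6, 55/18)
B = Z + t·(U−Z) with t = -5/2

t = -5/2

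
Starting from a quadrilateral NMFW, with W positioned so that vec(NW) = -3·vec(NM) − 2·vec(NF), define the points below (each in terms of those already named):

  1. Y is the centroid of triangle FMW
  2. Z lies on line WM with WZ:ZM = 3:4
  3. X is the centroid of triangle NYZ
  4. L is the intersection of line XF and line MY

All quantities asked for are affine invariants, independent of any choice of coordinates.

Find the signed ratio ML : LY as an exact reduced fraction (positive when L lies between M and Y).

Assign N = (0, 0), M = (1, 0), F = (0, 1), W = (-3, -2) — the answer is frame-independent, so this choice is without loss of generality.
1. Y is the centroid of triangle FMW ⇒ Y = (-2/3, -1/3)
2. Z lies on line WM with WZ:ZM = 3:4 ⇒ Z = (-9/7, -8/7)
3. X is the centroid of triangle NYZ ⇒ X = (-41/63, -31/63)
4. L is the intersection of line XF and line MY ⇒ L = (-82/143, -45/143)
L = M + t·(Y−M) with t = 135/143, so ML:LY = t:(1−t) = 135/143:8/143

ML:LY = 135/8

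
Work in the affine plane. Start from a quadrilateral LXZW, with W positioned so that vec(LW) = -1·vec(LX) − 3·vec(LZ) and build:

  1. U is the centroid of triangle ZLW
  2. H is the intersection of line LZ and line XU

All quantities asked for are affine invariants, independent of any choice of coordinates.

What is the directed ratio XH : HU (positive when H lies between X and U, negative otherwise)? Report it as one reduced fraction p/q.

Set L = (0, 0), X = (1, 0), Z = (0, 1), W = (-1, -3); any affine frame gives the same invariant.
1. U is the centroid of triangle ZLW ⇒ U = (-1/3, -2/3)
2. H is the intersection of line LZ and line XU ⇒ H = (0, -1/2)
H = X + t·(U−X) with t = 3/4, so XH:HU = t:(1−t) = 3/4:1/4

XH:HU = 3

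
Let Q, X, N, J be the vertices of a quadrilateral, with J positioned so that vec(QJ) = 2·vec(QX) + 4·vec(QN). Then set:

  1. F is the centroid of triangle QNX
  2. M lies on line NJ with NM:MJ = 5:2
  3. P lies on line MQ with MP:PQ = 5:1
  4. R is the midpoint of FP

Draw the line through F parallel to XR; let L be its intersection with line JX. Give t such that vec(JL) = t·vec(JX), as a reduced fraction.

t = 70/69

Assign Q = (0, 0), X = (1, 0), N = (0, 1), J = (2, 4) — the answer is frame-independent, so this choice is without loss of generality.
1. F is the centroid of triangle QNX ⇒ F = (1/3, 1/3)
2. M lies on line NJ with NM:MJ = 5:2 ⇒ M = (10/7, 22/7)
3. P lies on line MQ with MP:PQ = 5:1 ⇒ P = (5/21, 11/21)
4. R is the midpoint of FP ⇒ R = (2/7, 3/7)
through F parallel to XR: direction (-5/7, 3/7); meets JX at L = (68/69, -4/69)
L = J + t·(X−J) with t = 70/69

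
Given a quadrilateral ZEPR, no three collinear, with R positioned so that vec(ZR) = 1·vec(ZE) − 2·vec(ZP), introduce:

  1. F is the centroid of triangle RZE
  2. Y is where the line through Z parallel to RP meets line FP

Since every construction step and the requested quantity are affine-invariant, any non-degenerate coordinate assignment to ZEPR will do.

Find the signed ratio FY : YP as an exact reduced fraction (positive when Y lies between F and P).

FY:YP = -4/3

Work in coordinates with Z = (0, 0), E = (1, 0), P = (0, 1), R = (1, -2).
1. F is the centroid of triangle RZE ⇒ F = (2/3, -2/3)
2. Y is where the line through Z parallel to RP meets line FP ⇒ Y = (-2, 6)
Y = F + t·(P−F) with t = 4, so FY:YP = t:(1−t) = 4:-3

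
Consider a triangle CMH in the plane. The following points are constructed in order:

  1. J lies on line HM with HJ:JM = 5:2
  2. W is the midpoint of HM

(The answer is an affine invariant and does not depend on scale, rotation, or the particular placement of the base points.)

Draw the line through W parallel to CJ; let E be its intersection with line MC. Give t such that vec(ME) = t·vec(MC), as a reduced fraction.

Choose coordinates C = (0, 0), M = (1, 0), H = (0, 1).
1. J lies on line HM with HJ:JM = 5:2 ⇒ J = (5/7, 2/7)
2. W is the midpoint of HM ⇒ W = (1/2, 1/2)
through W parallel to CJ: direction (5/7, 2/7); meets MC at E = (-3/4, 0)
E = M + t·(C−M) with t = 7/4

t = 7/4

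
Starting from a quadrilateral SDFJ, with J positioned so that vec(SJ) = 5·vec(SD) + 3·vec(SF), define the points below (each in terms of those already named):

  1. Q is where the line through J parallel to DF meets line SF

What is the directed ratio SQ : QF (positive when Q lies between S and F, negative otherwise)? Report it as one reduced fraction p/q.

Assign S = (0, 0), D = (1, 0), F = (0, 1), J = (5, 3) — the answer is frame-independent, so this choice is without loss of generality.
1. Q is where the line through J parallel to DF meets line SF ⇒ Q = (0, 8)
Q = S + t·(F−S) with t = 8, so SQ:QF = t:(1−t) = 8:-7

SQ:QF = -8/7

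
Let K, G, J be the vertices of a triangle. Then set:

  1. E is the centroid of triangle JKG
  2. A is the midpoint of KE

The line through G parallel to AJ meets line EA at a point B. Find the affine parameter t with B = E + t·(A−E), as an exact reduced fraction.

Set K = (0, 0), G = (1, 0), J = (0, 1); any affine frame gives the same invariant.
1. E is the centroid of triangle JKG ⇒ E = (1/3, 1/3)
2. A is the midpoint of KE ⇒ A = (1/6, 1/6)
through G parallel to AJ: direction (-1/6, 5/6); meets EA at B = (5/6, 5/6)
B = E + t·(A−E) with t = -3

t = -3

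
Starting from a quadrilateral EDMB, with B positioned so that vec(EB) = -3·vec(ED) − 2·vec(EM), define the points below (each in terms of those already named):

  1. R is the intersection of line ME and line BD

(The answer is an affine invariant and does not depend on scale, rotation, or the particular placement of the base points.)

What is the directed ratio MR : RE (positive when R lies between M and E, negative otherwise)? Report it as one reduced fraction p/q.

Set E = (0, 0), D = (1, 0), M = (0, 1), B = (-3, -2); any affine frame gives the same invariant.
1. R is the intersection of line ME and line BD ⇒ R = (0, -1/2)
R = M + t·(E−M) with t = 3/2, so MR:RE = t:(1−t) = 3/2:-1/2

MR:RE = -3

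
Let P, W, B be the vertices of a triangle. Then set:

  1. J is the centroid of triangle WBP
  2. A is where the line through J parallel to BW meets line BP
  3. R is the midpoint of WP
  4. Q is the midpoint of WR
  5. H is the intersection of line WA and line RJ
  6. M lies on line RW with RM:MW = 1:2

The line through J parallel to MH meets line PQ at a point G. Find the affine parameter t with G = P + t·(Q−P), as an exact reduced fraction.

Choose coordinates P = (0, 0), W = (1, 0), B = (0, 1).
1. J is the centroid of triangle WBP ⇒ J = (1/3, 1/3)
2. A is where the line through J parallel to BW meets line BP ⇒ A = (0, 2/3)
3. R is the midpoint of WP ⇒ R = (1/2, 0)
4. Q is the midpoint of WR ⇒ Q = (3/4, 0)
5. H is the intersection of line WA and line RJ ⇒ H = (1/4, 1/2)
6. M lies on line RW with RM:MW = 1:2 ⇒ M = (2/3, 0)
through J parallel to MH: direction (-5/12, 1/2); meets PQ at G = (11/18, 0)
G = P + t·(Q−P) with t = 22/27

t = 22/27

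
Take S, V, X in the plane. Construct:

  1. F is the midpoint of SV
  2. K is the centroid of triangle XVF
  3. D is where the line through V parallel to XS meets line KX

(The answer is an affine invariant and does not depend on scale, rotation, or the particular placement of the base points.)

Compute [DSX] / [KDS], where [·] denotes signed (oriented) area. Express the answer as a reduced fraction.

[DSX]:[KDS] = 2

Choose coordinates S = (0, 0), V = (1, 0), X = (0, 1).
1. F is the midpoint of SV ⇒ F = (1/2, 0)
2. K is the centroid of triangle XVF ⇒ K = (1/2, 1/3)
3. D is where the line through V parallel to XS meets line KX ⇒ D = (1, -1/3)
2·[DSX] = -1, 2·[KDS] = -1/2
[DSX]:[KDS] = -1:-1/2 = 2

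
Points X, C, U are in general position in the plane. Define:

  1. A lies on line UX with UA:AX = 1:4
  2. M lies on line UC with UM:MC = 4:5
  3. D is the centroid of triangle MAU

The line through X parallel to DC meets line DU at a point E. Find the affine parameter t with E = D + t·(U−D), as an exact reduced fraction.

t = -106/9

Set X = (0, 0), C = (1, 0), U = (0, 1); any affine frame gives the same invariant.
1. A lies on line UX with UA:AX = 1:4 ⇒ A = (0, 4/5)
2. M lies on line UC with UM:MC = 4:5 ⇒ M = (4/9, 5/9)
3. D is the centroid of triangle MAU ⇒ D = (4/27, 106/135)
through X parallel to DC: direction (23/27, -106/135); meets DU at E = (460/243, -424/243)
E = D + t·(U−D) with t = -106/9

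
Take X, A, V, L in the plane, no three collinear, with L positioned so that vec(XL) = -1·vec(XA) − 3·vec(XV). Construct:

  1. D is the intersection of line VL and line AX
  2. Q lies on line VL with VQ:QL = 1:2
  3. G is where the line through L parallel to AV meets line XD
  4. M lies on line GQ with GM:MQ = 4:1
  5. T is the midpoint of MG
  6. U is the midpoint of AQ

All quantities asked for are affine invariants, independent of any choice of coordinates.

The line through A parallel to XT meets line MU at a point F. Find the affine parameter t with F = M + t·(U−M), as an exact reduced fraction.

Choose coordinates X = (0, 0), A = (1, 0), V = (0, 1), L = (-1, -3).
1. D is the intersection of line VL and line AX ⇒ D = (-1/4, 0)
2. Q lies on line VL with VQ:QL = 1:2 ⇒ Q = (-1/3, -1/3)
3. G is where the line through L parallel to AV meets line XD ⇒ G = (-4, 0)
4. M lies on line GQ with GM:MQ = 4:1 ⇒ M = (-16/15, -4/15)
5. T is the midpoint of MG ⇒ T = (-38/15, -2/15)
6. U is the midpoint of AQ ⇒ U = (1/3, -1/6)
through A parallel to XT: direction (-38/15, -2/15); meets MU at F = (22/3, 1/3)
F = M + t·(U−M) with t = 6

t = 6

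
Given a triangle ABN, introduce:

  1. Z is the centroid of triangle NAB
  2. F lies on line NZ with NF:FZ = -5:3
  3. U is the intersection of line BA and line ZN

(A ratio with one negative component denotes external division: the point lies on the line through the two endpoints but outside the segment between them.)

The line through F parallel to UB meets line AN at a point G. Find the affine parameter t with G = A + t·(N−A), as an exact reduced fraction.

Choose coordinates A = (0, 0), B = (1, 0), N = (0, 1).
1. Z is the centroid of triangle NAB ⇒ Z = (1/3, 1/3)
2. F lies on line NZ with NF:FZ = -5:3 ⇒ F = (5/6, -2/3)
3. U is the intersection of line BA and line ZN ⇒ U = (1/2, 0)
through F parallel to UB: direction (1/2, 0); meets AN at G = (0, -2/3)
G = A + t·(N−A) with t = -2/3

t = -2/3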